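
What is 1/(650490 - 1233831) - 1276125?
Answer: -744416033626/583341 ≈ -1.2761e+6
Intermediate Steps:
1/(650490 - 1233831) - 1276125 = 1/(-583341) - 1276125 = -1/583341 - 1276125 = -744416033626/583341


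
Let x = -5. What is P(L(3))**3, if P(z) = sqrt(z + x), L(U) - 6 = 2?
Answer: 3*sqrt(3) ≈ 5.1962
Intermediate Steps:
L(U) = 8 (L(U) = 6 + 2 = 8)
P(z) = sqrt(-5 + z) (P(z) = sqrt(z - 5) = sqrt(-5 + z))
P(L(3))**3 = (sqrt(-5 + 8))**3 = (sqrt(3))**3 = 3*sqrt(3)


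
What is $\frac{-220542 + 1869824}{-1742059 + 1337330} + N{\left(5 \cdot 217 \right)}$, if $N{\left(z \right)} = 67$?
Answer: $\frac{25467561}{404729} \approx 62.925$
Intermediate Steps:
$\frac{-220542 + 1869824}{-1742059 + 1337330} + N{\left(5 \cdot 217 \right)} = \frac{-220542 + 1869824}{-1742059 + 1337330} + 67 = \frac{1649282}{-404729} + 67 = 1649282 \left(- \frac{1}{404729}\right) + 67 = - \frac{1649282}{404729} + 67 = \frac{25467561}{404729}$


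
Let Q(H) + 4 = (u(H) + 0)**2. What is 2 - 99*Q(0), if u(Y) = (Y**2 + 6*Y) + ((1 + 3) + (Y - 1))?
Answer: -493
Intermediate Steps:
u(Y) = 3 + Y**2 + 7*Y (u(Y) = (Y**2 + 6*Y) + (4 + (-1 + Y)) = (Y**2 + 6*Y) + (3 + Y) = 3 + Y**2 + 7*Y)
Q(H) = -4 + (3 + H**2 + 7*H)**2 (Q(H) = -4 + ((3 + H**2 + 7*H) + 0)**2 = -4 + (3 + H**2 + 7*H)**2)
2 - 99*Q(0) = 2 - 99*(-4 + (3 + 0**2 + 7*0)**2) = 2 - 99*(-4 + (3 + 0 + 0)**2) = 2 - 99*(-4 + 3**2) = 2 - 99*(-4 + 9) = 2 - 99*5 = 2 - 495 = -493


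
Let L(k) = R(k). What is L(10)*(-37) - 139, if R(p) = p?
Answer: -509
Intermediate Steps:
L(k) = k
L(10)*(-37) - 139 = 10*(-37) - 139 = -370 - 139 = -509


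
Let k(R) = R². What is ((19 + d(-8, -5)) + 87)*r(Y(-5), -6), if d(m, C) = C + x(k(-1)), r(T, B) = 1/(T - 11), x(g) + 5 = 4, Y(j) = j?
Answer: -25/4 ≈ -6.2500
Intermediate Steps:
x(g) = -1 (x(g) = -5 + 4 = -1)
r(T, B) = 1/(-11 + T)
d(m, C) = -1 + C (d(m, C) = C - 1 = -1 + C)
((19 + d(-8, -5)) + 87)*r(Y(-5), -6) = ((19 + (-1 - 5)) + 87)/(-11 - 5) = ((19 - 6) + 87)/(-16) = (13 + 87)*(-1/16) = 100*(-1/16) = -25/4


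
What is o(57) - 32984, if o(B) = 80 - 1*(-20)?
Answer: -32884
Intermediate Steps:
o(B) = 100 (o(B) = 80 + 20 = 100)
o(57) - 32984 = 100 - 32984 = -32884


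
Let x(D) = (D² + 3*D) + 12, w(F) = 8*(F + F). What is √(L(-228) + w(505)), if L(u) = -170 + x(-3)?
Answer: √7922 ≈ 89.006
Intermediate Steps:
w(F) = 16*F (w(F) = 8*(2*F) = 16*F)
x(D) = 12 + D² + 3*D
L(u) = -158 (L(u) = -170 + (12 + (-3)² + 3*(-3)) = -170 + (12 + 9 - 9) = -170 + 12 = -158)
√(L(-228) + w(505)) = √(-158 + 16*505) = √(-158 + 8080) = √7922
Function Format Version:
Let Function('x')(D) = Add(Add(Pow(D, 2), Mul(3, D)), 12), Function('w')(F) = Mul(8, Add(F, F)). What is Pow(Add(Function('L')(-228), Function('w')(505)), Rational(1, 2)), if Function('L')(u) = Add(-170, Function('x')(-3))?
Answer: Pow(7922, Rational(1, 2)) ≈ 89.006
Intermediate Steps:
Function('w')(F) = Mul(16, F) (Function('w')(F) = Mul(8, Mul(2, F)) = Mul(16, F))
Function('x')(D) = Add(12, Pow(D, 2), Mul(3, D))
Function('L')(u) = -158 (Function('L')(u) = Add(-170, Add(12, Pow(-3, 2), Mul(3, -3))) = Add(-170, Add(12, 9, -9)) = Add(-170, 12) = -158)
Pow(Add(Function('L')(-228), Function('w')(505)), Rational(1, 2)) = Pow(Add(-158, Mul(16, 505)), Rational(1, 2)) = Pow(Add(-158, 8080), Rational(1, 2)) = Pow(7922, Rational(1, 2))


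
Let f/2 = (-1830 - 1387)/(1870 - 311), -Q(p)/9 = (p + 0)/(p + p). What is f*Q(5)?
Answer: 28953/1559 ≈ 18.572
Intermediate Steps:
Q(p) = -9/2 (Q(p) = -9*(p + 0)/(p + p) = -9*p/(2*p) = -9*p*1/(2*p) = -9*½ = -9/2)
f = -6434/1559 (f = 2*((-1830 - 1387)/(1870 - 311)) = 2*(-3217/1559) = -6434/1559 ≈ -4.1270)
f*Q(5) = -6434/1559*(-9/2) = 28953/1559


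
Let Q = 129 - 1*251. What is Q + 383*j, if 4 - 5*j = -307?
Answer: 118503/5 ≈ 23701.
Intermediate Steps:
j = 311/5 (j = ⅘ - ⅕*(-307) = ⅘ + 307/5 = 311/5 ≈ 62.200)
Q = -122 (Q = 129 - 251 = -122)
Q + 383*j = -122 + 383*(311/5) = -122 + 119113/5 = 118503/5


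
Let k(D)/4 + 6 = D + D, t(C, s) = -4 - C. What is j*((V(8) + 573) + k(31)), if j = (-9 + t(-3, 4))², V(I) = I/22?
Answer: 877100/11 ≈ 79736.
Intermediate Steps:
k(D) = -24 + 8*D (k(D) = -24 + 4*(D + D) = -24 + 4*(2*D) = -24 + 8*D)
V(I) = I/22 (V(I) = I*(1/22) = I/22)
j = 100 (j = (-9 + (-4 - 1*(-3)))² = (-9 + (-4 + 3))² = (-9 - 1)² = (-10)² = 100)
j*((V(8) + 573) + k(31)) = 100*(((1/22)*8 + 573) + (-24 + 8*31)) = 100*((4/11 + 573) + (-24 + 248)) = 100*(6307/11 + 224) = 100*(8771/11) = 877100/11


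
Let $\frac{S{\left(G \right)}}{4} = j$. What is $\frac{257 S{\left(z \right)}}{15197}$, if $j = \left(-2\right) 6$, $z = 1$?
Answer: $- \frac{12336}{15197} \approx -0.81174$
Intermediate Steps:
$j = -12$
$S{\left(G \right)} = -48$ ($S{\left(G \right)} = 4 \left(-12\right) = -48$)
$\frac{257 S{\left(z \right)}}{15197} = \frac{257 \left(-48\right)}{15197} = \left(-12336\right) \frac{1}{15197} = - \frac{12336}{15197}$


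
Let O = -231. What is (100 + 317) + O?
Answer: 186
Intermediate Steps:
(100 + 317) + O = (100 + 317) - 231 = 417 - 231 = 186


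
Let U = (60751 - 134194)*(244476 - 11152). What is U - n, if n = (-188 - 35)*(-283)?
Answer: -17136077641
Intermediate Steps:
n = 63109 (n = -223*(-283) = 63109)
U = -17136014532 (U = -73443*233324 = -17136014532)
U - n = -17136014532 - 1*63109 = -17136014532 - 63109 = -17136077641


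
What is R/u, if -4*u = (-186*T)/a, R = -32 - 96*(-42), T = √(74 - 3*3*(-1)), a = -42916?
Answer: -343328000*√83/7719 ≈ -4.0522e+5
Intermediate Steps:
T = √83 (T = √(74 - 9*(-1)) = √(74 + 9) = √83 ≈ 9.1104)
R = 4000 (R = -32 + 4032 = 4000)
u = -93*√83/85832 (u = -(-186*√83)/(4*(-42916)) = -(-186*√83)*(-1)/(4*42916) = -93*√83/85832 ≈ -0.0098713)
R/u = 4000/((-93*√83/85832)) = 4000*(-85832*√83/7719) = -343328000*√83/7719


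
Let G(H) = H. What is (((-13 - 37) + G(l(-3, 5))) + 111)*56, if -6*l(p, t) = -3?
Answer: 3444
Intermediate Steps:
l(p, t) = 1/2 (l(p, t) = -1/6*(-3) = 1/2)
(((-13 - 37) + G(l(-3, 5))) + 111)*56 = (((-13 - 37) + 1/2) + 111)*56 = ((-50 + 1/2) + 111)*56 = (-99/2 + 111)*56 = (123/2)*56 = 3444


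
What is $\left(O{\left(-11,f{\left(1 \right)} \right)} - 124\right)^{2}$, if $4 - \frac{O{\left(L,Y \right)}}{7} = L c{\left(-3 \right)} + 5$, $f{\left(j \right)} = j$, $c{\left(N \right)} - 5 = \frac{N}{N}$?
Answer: $109561$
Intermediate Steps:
$c{\left(N \right)} = 6$ ($c{\left(N \right)} = 5 + \frac{N}{N} = 5 + 1 = 6$)
$O{\left(L,Y \right)} = -7 - 42 L$ ($O{\left(L,Y \right)} = 28 - 7 \left(L 6 + 5\right) = 28 - 7 \left(6 L + 5\right) = 28 - 7 \left(5 + 6 L\right) = 28 - \left(35 + 42 L\right) = -7 - 42 L$)
$\left(O{\left(-11,f{\left(1 \right)} \right)} - 124\right)^{2} = \left(\left(-7 - -462\right) - 124\right)^{2} = \left(\left(-7 + 462\right) - 124\right)^{2} = \left(455 - 124\right)^{2} = 331^{2} = 109561$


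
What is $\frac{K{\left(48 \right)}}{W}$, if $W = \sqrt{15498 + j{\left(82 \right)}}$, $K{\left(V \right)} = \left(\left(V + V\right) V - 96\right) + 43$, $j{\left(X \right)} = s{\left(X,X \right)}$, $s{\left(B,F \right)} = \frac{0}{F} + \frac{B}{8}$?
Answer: $\frac{9110 \sqrt{62033}}{62033} \approx 36.577$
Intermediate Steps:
$s{\left(B,F \right)} = \frac{B}{8}$ ($s{\left(B,F \right)} = 0 + B \frac{1}{8} = 0 + \frac{B}{8} = \frac{B}{8}$)
$j{\left(X \right)} = \frac{X}{8}$
$K{\left(V \right)} = -53 + 2 V^{2}$ ($K{\left(V \right)} = \left(2 V V - 96\right) + 43 = \left(2 V^{2} - 96\right) + 43 = \left(-96 + 2 V^{2}\right) + 43 = -53 + 2 V^{2}$)
$W = \frac{\sqrt{62033}}{2}$ ($W = \sqrt{15498 + \frac{1}{8} \cdot 82} = \sqrt{15498 + \frac{41}{4}} = \sqrt{\frac{62033}{4}} = \frac{\sqrt{62033}}{2} \approx 124.53$)
$\frac{K{\left(48 \right)}}{W} = \frac{-53 + 2 \cdot 48^{2}}{\frac{1}{2} \sqrt{62033}} = \left(-53 + 2 \cdot 2304\right) \frac{2 \sqrt{62033}}{62033} = \left(-53 + 4608\right) \frac{2 \sqrt{62033}}{62033} = 4555 \frac{2 \sqrt{62033}}{62033} = \frac{9110 \sqrt{62033}}{62033}$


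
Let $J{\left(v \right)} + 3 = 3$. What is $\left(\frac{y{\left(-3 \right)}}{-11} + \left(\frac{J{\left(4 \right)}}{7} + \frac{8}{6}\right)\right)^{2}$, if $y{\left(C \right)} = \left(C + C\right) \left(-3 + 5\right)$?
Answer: $\frac{6400}{1089} \approx 5.877$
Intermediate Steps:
$J{\left(v \right)} = 0$ ($J{\left(v \right)} = -3 + 3 = 0$)
$y{\left(C \right)} = 4 C$ ($y{\left(C \right)} = 2 C 2 = 4 C$)
$\left(\frac{y{\left(-3 \right)}}{-11} + \left(\frac{J{\left(4 \right)}}{7} + \frac{8}{6}\right)\right)^{2} = \left(\frac{4 \left(-3\right)}{-11} + \left(\frac{0}{7} + \frac{8}{6}\right)\right)^{2} = \left(\left(-12\right) \left(- \frac{1}{11}\right) + \left(0 \cdot \frac{1}{7} + 8 \cdot \frac{1}{6}\right)\right)^{2} = \left(\frac{12}{11} + \left(0 + \frac{4}{3}\right)\right)^{2} = \left(\frac{12}{11} + \frac{4}{3}\right)^{2} = \left(\frac{80}{33}\right)^{2} = \frac{6400}{1089}$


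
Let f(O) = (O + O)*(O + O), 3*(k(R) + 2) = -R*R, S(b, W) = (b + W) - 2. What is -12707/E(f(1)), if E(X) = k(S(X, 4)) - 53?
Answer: 12707/67 ≈ 189.66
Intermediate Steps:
S(b, W) = -2 + W + b (S(b, W) = (W + b) - 2 = -2 + W + b)
k(R) = -2 - R²/3 (k(R) = -2 + (-R*R)/3 = -2 + (-R²)/3 = -2 - R²/3)
f(O) = 4*O² (f(O) = (2*O)*(2*O) = 4*O²)
E(X) = -55 - (2 + X)²/3 (E(X) = (-2 - (-2 + 4 + X)²/3) - 53 = (-2 - (2 + X)²/3) - 53 = -55 - (2 + X)²/3)
-12707/E(f(1)) = -12707/(-55 - (2 + 4*1²)²/3) = -12707/(-55 - (2 + 4*1)²/3) = -12707/(-55 - (2 + 4)²/3) = -12707/(-55 - ⅓*6²) = -12707/(-55 - ⅓*36) = -12707/(-55 - 12) = -12707/(-67) = -12707*(-1/67) = 12707/67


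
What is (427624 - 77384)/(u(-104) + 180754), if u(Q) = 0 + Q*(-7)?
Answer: 175120/90741 ≈ 1.9299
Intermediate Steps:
u(Q) = -7*Q (u(Q) = 0 - 7*Q = -7*Q)
(427624 - 77384)/(u(-104) + 180754) = (427624 - 77384)/(-7*(-104) + 180754) = 350240/(728 + 180754) = 350240/181482 = 350240*(1/181482) = 175120/90741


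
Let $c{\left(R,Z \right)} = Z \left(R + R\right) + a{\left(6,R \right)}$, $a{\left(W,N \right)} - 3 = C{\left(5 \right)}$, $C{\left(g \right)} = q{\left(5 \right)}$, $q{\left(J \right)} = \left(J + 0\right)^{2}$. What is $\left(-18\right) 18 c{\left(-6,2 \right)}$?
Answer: $-1296$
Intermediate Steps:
$q{\left(J \right)} = J^{2}$
$C{\left(g \right)} = 25$ ($C{\left(g \right)} = 5^{2} = 25$)
$a{\left(W,N \right)} = 28$ ($a{\left(W,N \right)} = 3 + 25 = 28$)
$c{\left(R,Z \right)} = 28 + 2 R Z$ ($c{\left(R,Z \right)} = Z \left(R + R\right) + 28 = Z 2 R + 28 = 2 R Z + 28 = 28 + 2 R Z$)
$\left(-18\right) 18 c{\left(-6,2 \right)} = \left(-18\right) 18 \left(28 + 2 \left(-6\right) 2\right) = - 324 \left(28 - 24\right) = \left(-324\right) 4 = -1296$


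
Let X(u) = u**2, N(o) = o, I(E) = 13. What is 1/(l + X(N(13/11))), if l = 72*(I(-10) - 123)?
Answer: -121/958151 ≈ -0.00012629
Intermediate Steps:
l = -7920 (l = 72*(13 - 123) = 72*(-110) = -7920)
1/(l + X(N(13/11))) = 1/(-7920 + (13/11)**2) = 1/(-7920 + 169/121) = 1/(-958151/121) = -121/958151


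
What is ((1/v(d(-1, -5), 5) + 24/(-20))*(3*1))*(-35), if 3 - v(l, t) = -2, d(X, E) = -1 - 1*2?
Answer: 105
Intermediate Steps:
d(X, E) = -3 (d(X, E) = -1 - 2 = -3)
v(l, t) = 5 (v(l, t) = 3 - 1*(-2) = 3 + 2 = 5)
((1/v(d(-1, -5), 5) + 24/(-20))*(3*1))*(-35) = ((1/5 + 24/(-20))*(3*1))*(-35) = ((1*(1/5) + 24*(-1/20))*3)*(-35) = ((1/5 - 6/5)*3)*(-35) = -1*3*(-35) = -3*(-35) = 105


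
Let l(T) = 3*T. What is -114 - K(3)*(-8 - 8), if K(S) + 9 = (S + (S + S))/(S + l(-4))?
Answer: -274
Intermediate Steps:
K(S) = -9 + 3*S/(-12 + S) (K(S) = -9 + (S + (S + S))/(S + 3*(-4)) = -9 + (S + 2*S)/(S - 12) = -9 + (3*S)/(-12 + S) = -9 + 3*S/(-12 + S))
-114 - K(3)*(-8 - 8) = -114 - 6*(18 - 1*3)/(-12 + 3)*(-8 - 8) = -114 - 6*(18 - 3)/(-9)*(-16) = -114 - 6*(-⅑)*15*(-16) = -114 - (-10)*(-16) = -114 - 1*160 = -114 - 160 = -274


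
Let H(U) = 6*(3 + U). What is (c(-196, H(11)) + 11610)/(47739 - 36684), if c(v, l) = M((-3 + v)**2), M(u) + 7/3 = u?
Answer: 13966/3015 ≈ 4.6322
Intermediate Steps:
H(U) = 18 + 6*U
M(u) = -7/3 + u
c(v, l) = -7/3 + (-3 + v)**2
(c(-196, H(11)) + 11610)/(47739 - 36684) = ((-7/3 + (-3 - 196)**2) + 11610)/(47739 - 36684) = ((-7/3 + (-199)**2) + 11610)/11055 = ((-7/3 + 39601) + 11610)*(1/11055) = (118796/3 + 11610)*(1/11055) = (153626/3)*(1/11055) = 13966/3015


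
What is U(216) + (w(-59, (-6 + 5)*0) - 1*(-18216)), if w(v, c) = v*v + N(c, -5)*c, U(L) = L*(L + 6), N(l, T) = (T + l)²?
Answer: 69649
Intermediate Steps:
U(L) = L*(6 + L)
w(v, c) = v² + c*(-5 + c)² (w(v, c) = v*v + (-5 + c)²*c = v² + c*(-5 + c)²)
U(216) + (w(-59, (-6 + 5)*0) - 1*(-18216)) = 216*(6 + 216) + (((-59)² + ((-6 + 5)*0)*(-5 + (-6 + 5)*0)²) - 1*(-18216)) = 216*222 + ((3481 + (-1*0)*(-5 - 1*0)²) + 18216) = 47952 + ((3481 + 0*(-5 + 0)²) + 18216) = 47952 + ((3481 + 0*(-5)²) + 18216) = 47952 + ((3481 + 0*25) + 18216) = 47952 + ((3481 + 0) + 18216) = 47952 + (3481 + 18216) = 47952 + 21697 = 69649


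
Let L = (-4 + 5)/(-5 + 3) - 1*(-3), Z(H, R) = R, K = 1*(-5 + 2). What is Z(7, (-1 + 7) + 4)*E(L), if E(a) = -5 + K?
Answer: -80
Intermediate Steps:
K = -3 (K = 1*(-3) = -3)
L = 5/2 (L = 1/(-2) + 3 = 1*(-1/2) + 3 = -1/2 + 3 = 5/2 ≈ 2.5000)
E(a) = -8 (E(a) = -5 - 3 = -8)
Z(7, (-1 + 7) + 4)*E(L) = ((-1 + 7) + 4)*(-8) = (6 + 4)*(-8) = 10*(-8) = -80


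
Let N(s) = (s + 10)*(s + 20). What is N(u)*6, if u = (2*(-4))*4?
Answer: 1584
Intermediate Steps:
u = -32 (u = -8*4 = -32)
N(s) = (10 + s)*(20 + s)
N(u)*6 = (200 + (-32)² + 30*(-32))*6 = (200 + 1024 - 960)*6 = 264*6 = 1584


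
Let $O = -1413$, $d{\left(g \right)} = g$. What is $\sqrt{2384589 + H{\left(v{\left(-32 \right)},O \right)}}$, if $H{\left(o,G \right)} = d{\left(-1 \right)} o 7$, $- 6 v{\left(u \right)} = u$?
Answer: $\frac{\sqrt{21460965}}{3} \approx 1544.2$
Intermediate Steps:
$v{\left(u \right)} = - \frac{u}{6}$
$H{\left(o,G \right)} = - 7 o$ ($H{\left(o,G \right)} = - o 7 = - 7 o$)
$\sqrt{2384589 + H{\left(v{\left(-32 \right)},O \right)}} = \sqrt{2384589 - 7 \left(\left(- \frac{1}{6}\right) \left(-32\right)\right)} = \sqrt{2384589 - \frac{112}{3}} = \sqrt{\frac{7153655}{3}} = \frac{\sqrt{21460965}}{3}$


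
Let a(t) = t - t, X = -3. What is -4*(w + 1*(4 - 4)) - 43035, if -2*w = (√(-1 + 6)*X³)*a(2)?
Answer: -43035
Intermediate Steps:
a(t) = 0
w = 0 (w = -√(-1 + 6)*(-3)³*0/2 = -√5*(-27)*0/2 = -(-27*√5)*0/2 = -½*0 = 0)
-4*(w + 1*(4 - 4)) - 43035 = -4*(0 + 1*(4 - 4)) - 43035 = -4*(0 + 1*0) - 43035 = -4*(0 + 0) - 43035 = -4*0 - 43035 = 0 - 43035 = -43035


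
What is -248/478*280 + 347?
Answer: 48213/239 ≈ 201.73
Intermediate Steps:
-248/478*280 + 347 = -248*1/478*280 + 347 = -124/239*280 + 347 = -34720/239 + 347 = 48213/239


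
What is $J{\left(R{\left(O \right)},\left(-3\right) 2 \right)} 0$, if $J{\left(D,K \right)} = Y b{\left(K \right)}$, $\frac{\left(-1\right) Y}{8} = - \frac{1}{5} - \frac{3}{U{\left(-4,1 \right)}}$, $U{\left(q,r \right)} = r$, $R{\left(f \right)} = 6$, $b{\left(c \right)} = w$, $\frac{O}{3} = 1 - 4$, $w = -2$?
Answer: $0$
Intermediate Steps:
$O = -9$ ($O = 3 \left(1 - 4\right) = 3 \left(-3\right) = -9$)
$b{\left(c \right)} = -2$
$Y = \frac{128}{5}$ ($Y = - 8 \left(- \frac{1}{5} - \frac{3}{1}\right) = - 8 \left(\left(-1\right) \frac{1}{5} - 3\right) = - 8 \left(- \frac{1}{5} - 3\right) = \left(-8\right) \left(- \frac{16}{5}\right) = \frac{128}{5} \approx 25.6$)
$J{\left(D,K \right)} = - \frac{256}{5}$ ($J{\left(D,K \right)} = \frac{128}{5} \left(-2\right) = - \frac{256}{5}$)
$J{\left(R{\left(O \right)},\left(-3\right) 2 \right)} 0 = \left(- \frac{256}{5}\right) 0 = 0$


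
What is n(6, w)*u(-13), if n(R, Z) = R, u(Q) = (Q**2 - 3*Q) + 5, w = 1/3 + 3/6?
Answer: 1278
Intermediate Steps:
w = 5/6 (w = 1*(1/3) + 3*(1/6) = 1/3 + 1/2 = 5/6 ≈ 0.83333)
u(Q) = 5 + Q**2 - 3*Q
n(6, w)*u(-13) = 6*(5 + (-13)**2 - 3*(-13)) = 6*(5 + 169 + 39) = 6*213 = 1278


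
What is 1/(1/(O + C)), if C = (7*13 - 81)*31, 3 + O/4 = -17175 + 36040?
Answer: 75758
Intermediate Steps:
O = 75448 (O = -12 + 4*(-17175 + 36040) = -12 + 4*18865 = -12 + 75460 = 75448)
C = 310 (C = (91 - 81)*31 = 10*31 = 310)
1/(1/(O + C)) = 1/(1/(75448 + 310)) = 1/(1/75758) = 75758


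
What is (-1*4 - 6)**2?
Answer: 100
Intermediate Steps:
(-1*4 - 6)**2 = (-4 - 6)**2 = (-10)**2 = 100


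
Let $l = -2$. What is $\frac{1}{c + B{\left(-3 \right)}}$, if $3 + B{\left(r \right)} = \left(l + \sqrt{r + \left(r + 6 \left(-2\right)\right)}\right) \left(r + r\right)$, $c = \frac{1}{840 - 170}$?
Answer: $\frac{4040770}{327260161} + \frac{8080200 i \sqrt{2}}{327260161} \approx 0.012347 + 0.034918 i$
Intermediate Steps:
$c = \frac{1}{670} \approx 0.0014925$
$B{\left(r \right)} = -3 + 2 r \left(-2 + \sqrt{-12 + 2 r}\right)$ ($B{\left(r \right)} = -3 + \left(-2 + \sqrt{r + \left(r + 6 \left(-2\right)\right)}\right) \left(r + r\right) = -3 + \left(-2 + \sqrt{r + \left(r - 12\right)}\right) 2 r = -3 + \left(-2 + \sqrt{r + \left(-12 + r\right)}\right) 2 r = -3 + \left(-2 + \sqrt{-12 + 2 r}\right) 2 r = -3 + 2 r \left(-2 + \sqrt{-12 + 2 r}\right)$)
$\frac{1}{c + B{\left(-3 \right)}} = \frac{1}{\frac{1}{670} - \left(-9 + 6 \sqrt{-12 + 2 \left(-3\right)}\right)} = \frac{1}{\frac{1}{670} + \left(-3 + 12 + 2 \left(-3\right) \sqrt{-12 - 6}\right)} = \frac{1}{\frac{1}{670} + \left(-3 + 12 + 2 \left(-3\right) \sqrt{-18}\right)} = \frac{1}{\frac{1}{670} + \left(-3 + 12 + 2 \left(-3\right) 3 i \sqrt{2}\right)} = \frac{1}{\frac{1}{670} - \left(-9 + 18 i \sqrt{2}\right)} = \frac{1}{\frac{1}{670} + \left(9 - 18 i \sqrt{2}\right)} = \frac{1}{\frac{6031}{670} - 18 i \sqrt{2}}$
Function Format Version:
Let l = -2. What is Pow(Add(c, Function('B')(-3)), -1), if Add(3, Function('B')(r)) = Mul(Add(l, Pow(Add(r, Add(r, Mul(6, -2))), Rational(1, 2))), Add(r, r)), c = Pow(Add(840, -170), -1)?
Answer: Add(Rational(4040770, 327260161), Mul(Rational(8080200, 327260161), I, Pow(2, Rational(1, 2)))) ≈ Add(0.012347, Mul(0.034918, I))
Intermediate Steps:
c = Rational(1, 670) (c = Pow(670, -1) = Rational(1, 670) ≈ 0.0014925)
Function('B')(r) = Add(-3, Mul(2, r, Add(-2, Pow(Add(-12, Mul(2, r)), Rational(1, 2))))) (Function('B')(r) = Add(-3, Mul(Add(-2, Pow(Add(r, Add(r, Mul(6, -2))), Rational(1, 2))), Add(r, r))) = Add(-3, Mul(Add(-2, Pow(Add(r, Add(r, -12)), Rational(1, 2))), Mul(2, r))) = Add(-3, Mul(Add(-2, Pow(Add(r, Add(-12, r)), Rational(1, 2))), Mul(2, r))) = Add(-3, Mul(Add(-2, Pow(Add(-12, Mul(2, r)), Rational(1, 2))), Mul(2, r))) = Add(-3, Mul(2, r, Add(-2, Pow(Add(-12, Mul(2, r)), Rational(1, 2))))))
Pow(Add(c, Function('B')(-3)), -1) = Pow(Add(Rational(1, 670), Add(-3, Mul(-4, -3), Mul(2, -3, Pow(Add(-12, Mul(2, -3)), Rational(1, 2))))), -1) = Pow(Add(Rational(1, 670), Add(-3, 12, Mul(2, -3, Pow(Add(-12, -6), Rational(1, 2))))), -1) = Pow(Add(Rational(1, 670), Add(-3, 12, Mul(2, -3, Pow(-18, Rational(1, 2))))), -1) = Pow(Add(Rational(1, 670), Add(-3, 12, Mul(2, -3, Mul(3, I, Pow(2, Rational(1, 2)))))), -1) = Pow(Add(Rational(1, 670), Add(-3, 12, Mul(-18, I, Pow(2, Rational(1, 2))))), -1) = Pow(Add(Rational(1, 670), Add(9, Mul(-18, I, Pow(2, Rational(1, 2))))), -1) = Pow(Add(Rational(6031, 670), Mul(-18, I, Pow(2, Rational(1, 2)))), -1)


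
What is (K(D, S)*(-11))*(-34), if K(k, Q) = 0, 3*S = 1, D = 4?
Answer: 0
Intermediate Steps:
S = 1/3 (S = (1/3)*1 = 1/3 ≈ 0.33333)
(K(D, S)*(-11))*(-34) = (0*(-11))*(-34) = 0*(-34) = 0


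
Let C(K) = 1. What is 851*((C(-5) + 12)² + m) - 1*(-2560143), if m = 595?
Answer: 3210307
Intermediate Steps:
851*((C(-5) + 12)² + m) - 1*(-2560143) = 851*((1 + 12)² + 595) - 1*(-2560143) = 851*(13² + 595) + 2560143 = 851*(169 + 595) + 2560143 = 851*764 + 2560143 = 650164 + 2560143 = 3210307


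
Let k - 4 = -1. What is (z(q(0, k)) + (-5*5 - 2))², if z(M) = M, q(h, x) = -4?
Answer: 961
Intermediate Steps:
k = 3 (k = 4 - 1 = 3)
(z(q(0, k)) + (-5*5 - 2))² = (-4 + (-5*5 - 2))² = (-4 + (-25 - 2))² = (-4 - 27)² = (-31)² = 961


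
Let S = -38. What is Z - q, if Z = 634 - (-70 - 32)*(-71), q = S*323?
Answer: 5666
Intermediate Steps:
q = -12274 (q = -38*323 = -12274)
Z = -6608 (Z = 634 - (-102)*(-71) = 634 - 1*7242 = 634 - 7242 = -6608)
Z - q = -6608 - 1*(-12274) = -6608 + 12274 = 5666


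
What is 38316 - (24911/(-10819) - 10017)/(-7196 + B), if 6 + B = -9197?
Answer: 6797946245962/177420781 ≈ 38315.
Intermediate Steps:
B = -9203 (B = -6 - 9197 = -9203)
38316 - (24911/(-10819) - 10017)/(-7196 + B) = 38316 - (24911/(-10819) - 10017)/(-7196 - 9203) = 38316 - (24911*(-1/10819) - 10017)/(-16399) = 38316 - (-24911/10819 - 10017)*(-1)/16399 = 38316 - (-108398834)*(-1)/(10819*16399) = 38316 - 1*108398834/177420781 = 38316 - 108398834/177420781 = 6797946245962/177420781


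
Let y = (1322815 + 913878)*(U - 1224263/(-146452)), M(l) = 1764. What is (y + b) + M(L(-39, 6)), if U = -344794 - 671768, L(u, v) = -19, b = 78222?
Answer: -332990597140922701/146452 ≈ -2.2737e+12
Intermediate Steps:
U = -1016562
y = -332990608855032373/146452 (y = (1322815 + 913878)*(-1016562 - 1224263/(-146452)) = 2236693*(-1016562 - 1224263*(-1/146452)) = 2236693*(-1016562 + 1224263/146452) = 2236693*(-148876313761/146452) = -332990608855032373/146452 ≈ -2.2737e+12)
(y + b) + M(L(-39, 6)) = (-332990608855032373/146452 + 78222) + 1764 = -332990597399264029/146452 + 1764 = -332990597140922701/146452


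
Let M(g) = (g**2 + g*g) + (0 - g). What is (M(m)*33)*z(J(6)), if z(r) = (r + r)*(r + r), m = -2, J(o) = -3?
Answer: 11880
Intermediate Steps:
z(r) = 4*r**2 (z(r) = (2*r)*(2*r) = 4*r**2)
M(g) = -g + 2*g**2 (M(g) = (g**2 + g**2) - g = 2*g**2 - g = -g + 2*g**2)
(M(m)*33)*z(J(6)) = (-2*(-1 + 2*(-2))*33)*(4*(-3)**2) = (-2*(-1 - 4)*33)*(4*9) = (-2*(-5)*33)*36 = (10*33)*36 = 330*36 = 11880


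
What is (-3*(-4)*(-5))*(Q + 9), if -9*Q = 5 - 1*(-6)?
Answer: -1400/3 ≈ -466.67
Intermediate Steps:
Q = -11/9 (Q = -(5 - 1*(-6))/9 = -(5 + 6)/9 = -⅑*11 = -11/9 ≈ -1.2222)
(-3*(-4)*(-5))*(Q + 9) = (-3*(-4)*(-5))*(-11/9 + 9) = (12*(-5))*(70/9) = -60*70/9 = -1400/3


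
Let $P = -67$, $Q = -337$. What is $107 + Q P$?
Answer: $22686$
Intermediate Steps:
$107 + Q P = 107 - -22579 = 107 + 22579 = 22686$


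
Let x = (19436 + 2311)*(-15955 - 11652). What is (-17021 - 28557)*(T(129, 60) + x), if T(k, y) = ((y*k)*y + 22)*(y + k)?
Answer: 23362994336838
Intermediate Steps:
T(k, y) = (22 + k*y²)*(k + y) (T(k, y) = ((k*y)*y + 22)*(k + y) = (k*y² + 22)*(k + y) = (22 + k*y²)*(k + y))
x = -600369429 (x = 21747*(-27607) = -600369429)
(-17021 - 28557)*(T(129, 60) + x) = (-17021 - 28557)*((22*129 + 22*60 + 129*60³ + 129²*60²) - 600369429) = -45578*((2838 + 1320 + 129*216000 + 16641*3600) - 600369429) = -45578*((2838 + 1320 + 27864000 + 59907600) - 600369429) = -45578*(87775758 - 600369429) = -45578*(-512593671) = 23362994336838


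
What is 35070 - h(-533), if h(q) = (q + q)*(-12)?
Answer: 22278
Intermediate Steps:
h(q) = -24*q (h(q) = (2*q)*(-12) = -24*q)
35070 - h(-533) = 35070 - (-24)*(-533) = 35070 - 1*12792 = 35070 - 12792 = 22278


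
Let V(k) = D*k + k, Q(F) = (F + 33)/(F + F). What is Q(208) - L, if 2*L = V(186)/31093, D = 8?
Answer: 230491/417248 ≈ 0.55241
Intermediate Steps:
Q(F) = (33 + F)/(2*F) (Q(F) = (33 + F)/((2*F)) = (33 + F)*(1/(2*F)) = (33 + F)/(2*F))
V(k) = 9*k (V(k) = 8*k + k = 9*k)
L = 27/1003 (L = ((9*186)/31093)/2 = (1674*(1/31093))/2 = (1/2)*(54/1003) = 27/1003 ≈ 0.026919)
Q(208) - L = (1/2)*(33 + 208)/208 - 1*27/1003 = (1/2)*(1/208)*241 - 27/1003 = 241/416 - 27/1003 = 230491/417248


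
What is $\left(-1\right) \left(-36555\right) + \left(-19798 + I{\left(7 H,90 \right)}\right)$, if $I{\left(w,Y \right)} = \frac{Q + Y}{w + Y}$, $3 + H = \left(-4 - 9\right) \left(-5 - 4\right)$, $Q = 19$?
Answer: $\frac{14880325}{888} \approx 16757.0$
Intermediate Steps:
$H = 114$ ($H = -3 + \left(-4 - 9\right) \left(-5 - 4\right) = -3 - -117 = -3 + 117 = 114$)
$I{\left(w,Y \right)} = \frac{19 + Y}{Y + w}$ ($I{\left(w,Y \right)} = \frac{19 + Y}{w + Y} = \frac{19 + Y}{Y + w}$)
$\left(-1\right) \left(-36555\right) + \left(-19798 + I{\left(7 H,90 \right)}\right) = \left(-1\right) \left(-36555\right) - \left(19798 - \frac{19 + 90}{90 + 7 \cdot 114}\right) = 36555 - \left(19798 - \frac{1}{90 + 798} \cdot 109\right) = 36555 - \left(19798 - \frac{1}{888} \cdot 109\right) = 36555 + \left(-19798 + \frac{1}{888} \cdot 109\right) = 36555 + \left(-19798 + \frac{109}{888}\right) = 36555 - \frac{17580515}{888} = \frac{14880325}{888}$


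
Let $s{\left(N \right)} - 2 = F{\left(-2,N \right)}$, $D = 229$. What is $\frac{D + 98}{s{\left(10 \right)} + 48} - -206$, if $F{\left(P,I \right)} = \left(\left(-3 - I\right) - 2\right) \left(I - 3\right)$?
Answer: $\frac{11003}{55} \approx 200.05$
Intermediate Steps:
$F{\left(P,I \right)} = \left(-5 - I\right) \left(-3 + I\right)$
$s{\left(N \right)} = 17 - N^{2} - 2 N$ ($s{\left(N \right)} = 2 - \left(-15 + N^{2} + 2 N\right) = 17 - N^{2} - 2 N$)
$\frac{D + 98}{s{\left(10 \right)} + 48} - -206 = \frac{229 + 98}{\left(17 - 10^{2} - 20\right) + 48} - -206 = \frac{327}{\left(17 - 100 - 20\right) + 48} + 206 = \frac{327}{-103 + 48} + 206 = \frac{327}{-55} + 206 = 327 \left(- \frac{1}{55}\right) + 206 = - \frac{327}{55} + 206 = \frac{11003}{55}$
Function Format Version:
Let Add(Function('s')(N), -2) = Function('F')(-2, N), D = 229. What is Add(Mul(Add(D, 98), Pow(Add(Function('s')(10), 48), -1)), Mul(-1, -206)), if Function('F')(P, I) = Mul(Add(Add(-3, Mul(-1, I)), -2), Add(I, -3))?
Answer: Rational(11003, 55) ≈ 200.05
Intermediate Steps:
Function('F')(P, I) = Mul(Add(-5, Mul(-1, I)), Add(-3, I))
Function('s')(N) = Add(17, Mul(-1, Pow(N, 2)), Mul(-2, N)) (Function('s')(N) = Add(2, Add(15, Mul(-1, Pow(N, 2)), Mul(-2, N))) = Add(17, Mul(-1, Pow(N, 2)), Mul(-2, N)))
Add(Mul(Add(D, 98), Pow(Add(Function('s')(10), 48), -1)), Mul(-1, -206)) = Add(Mul(Add(229, 98), Pow(Add(Add(17, Mul(-1, Pow(10, 2)), Mul(-2, 10)), 48), -1)), Mul(-1, -206)) = Add(Mul(327, Pow(Add(Add(17, Mul(-1, 100), -20), 48), -1)), 206) = Add(Mul(327, Pow(Add(Add(17, -100, -20), 48), -1)), 206) = Add(Mul(327, Pow(Add(-103, 48), -1)), 206) = Add(Mul(327, Pow(-55, -1)), 206) = Add(Mul(327, Rational(-1, 55)), 206) = Add(Rational(-327, 55), 206) = Rational(11003, 55)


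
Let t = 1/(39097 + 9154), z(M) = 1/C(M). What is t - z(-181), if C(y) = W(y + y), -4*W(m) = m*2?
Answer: -48070/8733431 ≈ -0.0055041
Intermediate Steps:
W(m) = -m/2 (W(m) = -m*2/4 = -m/2)
C(y) = -y (C(y) = -(y + y)/2 = -y)
z(M) = -1/M (z(M) = 1/(-M) = -1/M)
t = 1/48251 ≈ 2.0725e-5
t - z(-181) = 1/48251 - (-1)/(-181) = 1/48251 - (-1)*(-1)/181 = 1/48251 - 1*1/181 = 1/48251 - 1/181 = -48070/8733431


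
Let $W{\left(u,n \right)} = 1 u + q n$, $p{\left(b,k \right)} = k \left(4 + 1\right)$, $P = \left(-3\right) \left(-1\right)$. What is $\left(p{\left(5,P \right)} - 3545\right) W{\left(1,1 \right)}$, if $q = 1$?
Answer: $-7060$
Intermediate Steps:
$P = 3$
$p{\left(b,k \right)} = 5 k$ ($p{\left(b,k \right)} = k 5 = 5 k$)
$W{\left(u,n \right)} = n + u$ ($W{\left(u,n \right)} = 1 u + 1 n = u + n = n + u$)
$\left(p{\left(5,P \right)} - 3545\right) W{\left(1,1 \right)} = \left(5 \cdot 3 - 3545\right) \left(1 + 1\right) = \left(15 - 3545\right) 2 = \left(-3530\right) 2 = -7060$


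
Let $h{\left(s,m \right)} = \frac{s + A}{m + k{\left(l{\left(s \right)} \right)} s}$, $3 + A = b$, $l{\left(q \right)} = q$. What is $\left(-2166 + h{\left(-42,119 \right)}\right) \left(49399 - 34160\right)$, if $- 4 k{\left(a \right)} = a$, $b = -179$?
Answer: $- \frac{758932678}{23} \approx -3.2997 \cdot 10^{7}$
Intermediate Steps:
$k{\left(a \right)} = - \frac{a}{4}$
$A = -182$ ($A = -3 - 179 = -182$)
$h{\left(s,m \right)} = \frac{-182 + s}{m - \frac{s^{2}}{4}}$ ($h{\left(s,m \right)} = \frac{s - 182}{m + - \frac{s}{4} s} = \frac{-182 + s}{m - \frac{s^{2}}{4}}$)
$\left(-2166 + h{\left(-42,119 \right)}\right) \left(49399 - 34160\right) = \left(-2166 + \frac{4 \left(-182 - 42\right)}{- \left(-42\right)^{2} + 4 \cdot 119}\right) \left(49399 - 34160\right) = \left(-2166 + 4 \frac{1}{\left(-1\right) 1764 + 476} \left(-224\right)\right) 15239 = \left(-2166 + 4 \frac{1}{-1764 + 476} \left(-224\right)\right) 15239 = \left(-2166 + 4 \frac{1}{-1288} \left(-224\right)\right) 15239 = \left(-2166 + 4 \left(- \frac{1}{1288}\right) \left(-224\right)\right) 15239 = \left(-2166 + \frac{16}{23}\right) 15239 = \left(- \frac{49802}{23}\right) 15239 = - \frac{758932678}{23}$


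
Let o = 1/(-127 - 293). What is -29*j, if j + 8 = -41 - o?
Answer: 596791/420 ≈ 1420.9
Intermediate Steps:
o = -1/420 (o = 1/(-420) = -1/420 ≈ -0.0023810)
j = -20579/420 (j = -8 + (-41 - 1*(-1/420)) = -8 + (-41 + 1/420) = -8 - 17219/420 = -20579/420 ≈ -48.998)
-29*j = -29*(-20579/420) = 596791/420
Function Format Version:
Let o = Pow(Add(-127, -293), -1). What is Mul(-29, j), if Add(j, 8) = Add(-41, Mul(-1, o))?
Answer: Rational(596791, 420) ≈ 1420.9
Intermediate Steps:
o = Rational(-1, 420) (o = Pow(-420, -1) = Rational(-1, 420) ≈ -0.0023810)
j = Rational(-20579, 420) (j = Add(-8, Add(-41, Mul(-1, Rational(-1, 420)))) = Add(-8, Add(-41, Rational(1, 420))) = Add(-8, Rational(-17219, 420)) = Rational(-20579, 420) ≈ -48.998)
Mul(-29, j) = Mul(-29, Rational(-20579, 420)) = Rational(596791, 420)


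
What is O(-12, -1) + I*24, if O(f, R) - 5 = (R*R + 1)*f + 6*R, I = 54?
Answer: 1271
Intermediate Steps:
O(f, R) = 5 + 6*R + f*(1 + R²) (O(f, R) = 5 + ((R*R + 1)*f + 6*R) = 5 + ((R² + 1)*f + 6*R) = 5 + ((1 + R²)*f + 6*R) = 5 + (f*(1 + R²) + 6*R) = 5 + (6*R + f*(1 + R²)) = 5 + 6*R + f*(1 + R²))
O(-12, -1) + I*24 = (5 - 12 + 6*(-1) - 12*(-1)²) + 54*24 = (5 - 12 - 6 - 12*1) + 1296 = (5 - 12 - 6 - 12) + 1296 = -25 + 1296 = 1271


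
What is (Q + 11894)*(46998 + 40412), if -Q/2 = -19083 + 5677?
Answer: 3383291460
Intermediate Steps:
Q = 26812 (Q = -2*(-19083 + 5677) = -2*(-13406) = 26812)
(Q + 11894)*(46998 + 40412) = (26812 + 11894)*(46998 + 40412) = 38706*87410 = 3383291460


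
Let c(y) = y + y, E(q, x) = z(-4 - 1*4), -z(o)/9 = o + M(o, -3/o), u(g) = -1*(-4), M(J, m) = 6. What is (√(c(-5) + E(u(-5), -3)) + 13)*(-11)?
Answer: -143 - 22*√2 ≈ -174.11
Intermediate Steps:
u(g) = 4
z(o) = -54 - 9*o (z(o) = -9*(o + 6) = -9*(6 + o) = -54 - 9*o)
E(q, x) = 18 (E(q, x) = -54 - 9*(-4 - 1*4) = -54 - 9*(-4 - 4) = -54 - 9*(-8) = -54 + 72 = 18)
c(y) = 2*y
(√(c(-5) + E(u(-5), -3)) + 13)*(-11) = (√(2*(-5) + 18) + 13)*(-11) = (√(-10 + 18) + 13)*(-11) = (√8 + 13)*(-11) = (2*√2 + 13)*(-11) = (13 + 2*√2)*(-11) = -143 - 22*√2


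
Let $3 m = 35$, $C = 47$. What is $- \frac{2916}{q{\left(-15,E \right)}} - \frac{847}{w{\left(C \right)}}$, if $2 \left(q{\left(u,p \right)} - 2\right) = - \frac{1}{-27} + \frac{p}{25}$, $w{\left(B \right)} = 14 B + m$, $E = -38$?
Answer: $- \frac{1130420937}{487613} \approx -2318.3$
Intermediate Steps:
$m = \frac{35}{3}$ ($m = \frac{1}{3} \cdot 35 = \frac{35}{3} \approx 11.667$)
$w{\left(B \right)} = \frac{35}{3} + 14 B$ ($w{\left(B \right)} = 14 B + \frac{35}{3} = \frac{35}{3} + 14 B$)
$q{\left(u,p \right)} = \frac{109}{54} + \frac{p}{50}$ ($q{\left(u,p \right)} = 2 + \frac{- \frac{1}{-27} + \frac{p}{25}}{2} = 2 + \frac{\left(-1\right) \left(- \frac{1}{27}\right) + p \frac{1}{25}}{2} = 2 + \frac{\frac{1}{27} + \frac{p}{25}}{2} = 2 + \left(\frac{1}{54} + \frac{p}{50}\right) = \frac{109}{54} + \frac{p}{50}$)
$- \frac{2916}{q{\left(-15,E \right)}} - \frac{847}{w{\left(C \right)}} = - \frac{2916}{\frac{109}{54} + \frac{1}{50} \left(-38\right)} - \frac{847}{\frac{35}{3} + 14 \cdot 47} = - \frac{2916}{\frac{109}{54} - \frac{19}{25}} - \frac{847}{\frac{35}{3} + 658} = - \frac{2916}{\frac{1699}{1350}} - \frac{847}{\frac{2009}{3}} = \left(-2916\right) \frac{1350}{1699} - \frac{363}{287} = - \frac{3936600}{1699} - \frac{363}{287} = - \frac{1130420937}{487613}$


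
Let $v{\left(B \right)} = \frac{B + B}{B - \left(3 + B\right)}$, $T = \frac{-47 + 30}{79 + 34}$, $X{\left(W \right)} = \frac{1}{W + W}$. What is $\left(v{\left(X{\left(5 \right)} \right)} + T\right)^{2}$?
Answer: $\frac{135424}{2873025} \approx 0.047136$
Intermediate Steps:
$X{\left(W \right)} = \frac{1}{2 W}$
$T = - \frac{17}{113} \approx -0.15044$
$v{\left(B \right)} = - \frac{2 B}{3}$ ($v{\left(B \right)} = \frac{2 B}{-3} = 2 B \left(- \frac{1}{3}\right) = - \frac{2 B}{3}$)
$\left(v{\left(X{\left(5 \right)} \right)} + T\right)^{2} = \left(- \frac{2 \frac{1}{2 \cdot 5}}{3} - \frac{17}{113}\right)^{2} = \left(- \frac{2 \cdot \frac{1}{2} \cdot \frac{1}{5}}{3} - \frac{17}{113}\right)^{2} = \left(\left(- \frac{2}{3}\right) \frac{1}{10} - \frac{17}{113}\right)^{2} = \left(- \frac{1}{15} - \frac{17}{113}\right)^{2} = \left(- \frac{368}{1695}\right)^{2} = \frac{135424}{2873025}$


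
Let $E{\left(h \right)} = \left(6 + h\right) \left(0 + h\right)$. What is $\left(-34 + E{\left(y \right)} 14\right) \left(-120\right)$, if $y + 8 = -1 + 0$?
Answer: $-41280$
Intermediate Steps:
$y = -9$ ($y = -8 + \left(-1 + 0\right) = -8 - 1 = -9$)
$E{\left(h \right)} = h \left(6 + h\right)$ ($E{\left(h \right)} = \left(6 + h\right) h = h \left(6 + h\right)$)
$\left(-34 + E{\left(y \right)} 14\right) \left(-120\right) = \left(-34 + - 9 \left(6 - 9\right) 14\right) \left(-120\right) = \left(-34 + \left(-9\right) \left(-3\right) 14\right) \left(-120\right) = \left(-34 + 27 \cdot 14\right) \left(-120\right) = \left(-34 + 378\right) \left(-120\right) = 344 \left(-120\right) = -41280$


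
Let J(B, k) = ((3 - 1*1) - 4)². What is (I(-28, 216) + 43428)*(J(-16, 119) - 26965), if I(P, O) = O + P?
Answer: -1175930976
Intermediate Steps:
J(B, k) = 4 (J(B, k) = ((3 - 1) - 4)² = (2 - 4)² = (-2)² = 4)
(I(-28, 216) + 43428)*(J(-16, 119) - 26965) = ((216 - 28) + 43428)*(4 - 26965) = (188 + 43428)*(-26961) = 43616*(-26961) = -1175930976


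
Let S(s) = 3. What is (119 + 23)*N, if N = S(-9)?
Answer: 426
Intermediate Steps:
N = 3
(119 + 23)*N = (119 + 23)*3 = 142*3 = 426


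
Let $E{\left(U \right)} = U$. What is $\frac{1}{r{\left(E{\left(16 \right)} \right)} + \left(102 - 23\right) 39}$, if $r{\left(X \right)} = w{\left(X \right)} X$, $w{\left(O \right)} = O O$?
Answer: $\frac{1}{7177} \approx 0.00013933$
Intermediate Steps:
$w{\left(O \right)} = O^{2}$
$r{\left(X \right)} = X^{3}$ ($r{\left(X \right)} = X^{2} X = X^{3}$)
$\frac{1}{r{\left(E{\left(16 \right)} \right)} + \left(102 - 23\right) 39} = \frac{1}{16^{3} + \left(102 - 23\right) 39} = \frac{1}{4096 + 79 \cdot 39} = \frac{1}{4096 + 3081} = \frac{1}{7177}$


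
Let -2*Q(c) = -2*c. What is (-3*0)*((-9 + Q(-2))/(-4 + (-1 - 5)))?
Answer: 0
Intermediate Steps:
Q(c) = c (Q(c) = -(-1)*c = c)
(-3*0)*((-9 + Q(-2))/(-4 + (-1 - 5))) = (-3*0)*((-9 - 2)/(-4 + (-1 - 5))) = 0*(-11/(-4 - 6)) = 0*(-11/(-10)) = 0*(-11*(-1/10)) = 0*(11/10) = 0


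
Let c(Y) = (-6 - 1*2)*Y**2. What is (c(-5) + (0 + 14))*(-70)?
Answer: 13020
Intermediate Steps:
c(Y) = -8*Y**2 (c(Y) = (-6 - 2)*Y**2 = -8*Y**2)
(c(-5) + (0 + 14))*(-70) = (-8*(-5)**2 + (0 + 14))*(-70) = (-8*25 + 14)*(-70) = (-200 + 14)*(-70) = -186*(-70) = 13020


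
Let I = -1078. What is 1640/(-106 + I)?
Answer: -205/148 ≈ -1.3851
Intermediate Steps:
1640/(-106 + I) = 1640/(-106 - 1078) = 1640/(-1184) = -1/1184*1640 = -205/148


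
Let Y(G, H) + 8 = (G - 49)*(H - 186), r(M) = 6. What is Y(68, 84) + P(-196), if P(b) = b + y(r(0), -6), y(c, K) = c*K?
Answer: -2178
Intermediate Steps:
y(c, K) = K*c
P(b) = -36 + b (P(b) = b - 6*6 = b - 36 = -36 + b)
Y(G, H) = -8 + (-186 + H)*(-49 + G) (Y(G, H) = -8 + (G - 49)*(H - 186) = -8 + (-49 + G)*(-186 + H) = -8 + (-186 + H)*(-49 + G))
Y(68, 84) + P(-196) = (9106 - 186*68 - 49*84 + 68*84) + (-36 - 196) = (9106 - 12648 - 4116 + 5712) - 232 = -1946 - 232 = -2178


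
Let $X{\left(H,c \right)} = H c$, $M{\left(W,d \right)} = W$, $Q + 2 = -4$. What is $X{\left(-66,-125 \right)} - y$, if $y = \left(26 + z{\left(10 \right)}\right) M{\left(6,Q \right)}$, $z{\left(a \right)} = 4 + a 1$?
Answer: $8010$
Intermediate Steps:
$Q = -6$ ($Q = -2 - 4 = -6$)
$z{\left(a \right)} = 4 + a$
$y = 240$ ($y = \left(26 + \left(4 + 10\right)\right) 6 = \left(26 + 14\right) 6 = 40 \cdot 6 = 240$)
$X{\left(-66,-125 \right)} - y = \left(-66\right) \left(-125\right) - 240 = 8250 - 240 = 8010$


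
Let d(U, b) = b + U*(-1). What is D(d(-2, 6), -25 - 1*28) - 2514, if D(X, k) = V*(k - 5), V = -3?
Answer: -2340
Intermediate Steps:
d(U, b) = b - U
D(X, k) = 15 - 3*k (D(X, k) = -3*(k - 5) = -3*(-5 + k) = 15 - 3*k)
D(d(-2, 6), -25 - 1*28) - 2514 = (15 - 3*(-25 - 1*28)) - 2514 = (15 - 3*(-25 - 28)) - 2514 = (15 - 3*(-53)) - 2514 = (15 + 159) - 2514 = 174 - 2514 = -2340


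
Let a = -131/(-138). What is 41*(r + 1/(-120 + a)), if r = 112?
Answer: 75436310/16429 ≈ 4591.7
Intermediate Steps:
a = 131/138 (a = -131*(-1/138) = 131/138 ≈ 0.94928)
41*(r + 1/(-120 + a)) = 41*(112 + 1/(-120 + 131/138)) = 41*(112 + 1/(-16429/138)) = 41*(112 - 138/16429) = 41*(1839910/16429) = 75436310/16429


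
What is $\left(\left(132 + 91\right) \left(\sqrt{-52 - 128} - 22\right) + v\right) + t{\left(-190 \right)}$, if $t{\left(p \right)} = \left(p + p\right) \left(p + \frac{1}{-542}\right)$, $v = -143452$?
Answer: $- \frac{20638628}{271} + 1338 i \sqrt{5} \approx -76157.0 + 2991.9 i$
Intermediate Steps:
$t{\left(p \right)} = 2 p \left(- \frac{1}{542} + p\right)$ ($t{\left(p \right)} = 2 p \left(p - \frac{1}{542}\right) = 2 p \left(- \frac{1}{542} + p\right)$)
$\left(\left(132 + 91\right) \left(\sqrt{-52 - 128} - 22\right) + v\right) + t{\left(-190 \right)} = \left(\left(132 + 91\right) \left(\sqrt{-52 - 128} - 22\right) - 143452\right) + \frac{1}{271} \left(-190\right) \left(-1 + 542 \left(-190\right)\right) = \left(223 \left(\sqrt{-180} - 22\right) - 143452\right) + \frac{1}{271} \left(-190\right) \left(-1 - 102980\right) = \left(223 \left(6 i \sqrt{5} - 22\right) - 143452\right) + \frac{1}{271} \left(-190\right) \left(-102981\right) = \left(223 \left(-22 + 6 i \sqrt{5}\right) - 143452\right) + \frac{19566390}{271} = \left(\left(-4906 + 1338 i \sqrt{5}\right) - 143452\right) + \frac{19566390}{271} = \left(-148358 + 1338 i \sqrt{5}\right) + \frac{19566390}{271} = - \frac{20638628}{271} + 1338 i \sqrt{5}$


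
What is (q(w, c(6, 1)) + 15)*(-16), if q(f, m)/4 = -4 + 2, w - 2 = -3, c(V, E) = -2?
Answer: -112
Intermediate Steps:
w = -1 (w = 2 - 3 = -1)
q(f, m) = -8 (q(f, m) = 4*(-4 + 2) = 4*(-2) = -8)
(q(w, c(6, 1)) + 15)*(-16) = (-8 + 15)*(-16) = 7*(-16) = -112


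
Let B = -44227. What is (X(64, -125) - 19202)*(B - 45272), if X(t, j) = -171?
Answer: 1733864127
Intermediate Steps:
(X(64, -125) - 19202)*(B - 45272) = (-171 - 19202)*(-44227 - 45272) = -19373*(-89499) = 1733864127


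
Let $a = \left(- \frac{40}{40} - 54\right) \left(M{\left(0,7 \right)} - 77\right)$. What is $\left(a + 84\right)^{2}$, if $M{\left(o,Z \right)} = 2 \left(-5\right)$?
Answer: $23707161$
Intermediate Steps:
$M{\left(o,Z \right)} = -10$
$a = 4785$ ($a = \left(- \frac{40}{40} - 54\right) \left(-10 - 77\right) = \left(\left(-40\right) \frac{1}{40} - 54\right) \left(-87\right) = \left(-1 - 54\right) \left(-87\right) = \left(-55\right) \left(-87\right) = 4785$)
$\left(a + 84\right)^{2} = \left(4785 + 84\right)^{2} = 4869^{2} = 23707161$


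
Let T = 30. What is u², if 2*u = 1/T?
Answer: 1/3600 ≈ 0.00027778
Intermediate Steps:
u = 1/60 (u = (½)/30 = (½)*(1/30) = 1/60 ≈ 0.016667)
u² = (1/60)² = 1/3600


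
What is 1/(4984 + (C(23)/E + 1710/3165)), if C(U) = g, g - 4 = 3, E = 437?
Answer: 92207/459610983 ≈ 0.00020062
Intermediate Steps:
g = 7 (g = 4 + 3 = 7)
C(U) = 7
1/(4984 + (C(23)/E + 1710/3165)) = 1/(4984 + (7/437 + 1710/3165)) = 1/(4984 + (7*(1/437) + 1710*(1/3165))) = 1/(4984 + (7/437 + 114/211)) = 1/(4984 + 51295/92207) = 1/(459610983/92207) = 92207/459610983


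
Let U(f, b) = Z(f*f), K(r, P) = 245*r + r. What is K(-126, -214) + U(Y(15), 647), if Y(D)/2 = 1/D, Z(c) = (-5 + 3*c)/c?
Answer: -125097/4 ≈ -31274.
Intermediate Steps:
Z(c) = (-5 + 3*c)/c
K(r, P) = 246*r
Y(D) = 2/D
U(f, b) = 3 - 5/f**2
K(-126, -214) + U(Y(15), 647) = 246*(-126) + (3 - 5/(2/15)**2) = -30996 + (3 - 5/(2*(1/15))**2) = -30996 + (3 - 5/(2/15)**2) = -30996 + (3 - 5*225/4) = -30996 + (3 - 1125/4) = -30996 - 1113/4 = -125097/4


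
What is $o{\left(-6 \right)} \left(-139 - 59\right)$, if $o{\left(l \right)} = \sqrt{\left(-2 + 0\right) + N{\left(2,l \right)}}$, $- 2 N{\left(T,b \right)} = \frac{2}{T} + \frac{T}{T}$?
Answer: $- 198 i \sqrt{3} \approx - 342.95 i$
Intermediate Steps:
$N{\left(T,b \right)} = - \frac{1}{2} - \frac{1}{T}$ ($N{\left(T,b \right)} = - \frac{\frac{2}{T} + \frac{T}{T}}{2} = - \frac{\frac{2}{T} + 1}{2} = - \frac{1 + \frac{2}{T}}{2} = - \frac{1}{2} - \frac{1}{T}$)
$o{\left(l \right)} = i \sqrt{3}$ ($o{\left(l \right)} = \sqrt{\left(-2 + 0\right) + \frac{-2 - 2}{2 \cdot 2}} = \sqrt{-2 + \frac{1}{2} \cdot \frac{1}{2} \left(-2 - 2\right)} = \sqrt{-2 + \frac{1}{2} \cdot \frac{1}{2} \left(-4\right)} = \sqrt{-2 - 1} = \sqrt{-3} = i \sqrt{3}$)
$o{\left(-6 \right)} \left(-139 - 59\right) = i \sqrt{3} \left(-139 - 59\right) = i \sqrt{3} \left(-198\right) = - 198 i \sqrt{3}$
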